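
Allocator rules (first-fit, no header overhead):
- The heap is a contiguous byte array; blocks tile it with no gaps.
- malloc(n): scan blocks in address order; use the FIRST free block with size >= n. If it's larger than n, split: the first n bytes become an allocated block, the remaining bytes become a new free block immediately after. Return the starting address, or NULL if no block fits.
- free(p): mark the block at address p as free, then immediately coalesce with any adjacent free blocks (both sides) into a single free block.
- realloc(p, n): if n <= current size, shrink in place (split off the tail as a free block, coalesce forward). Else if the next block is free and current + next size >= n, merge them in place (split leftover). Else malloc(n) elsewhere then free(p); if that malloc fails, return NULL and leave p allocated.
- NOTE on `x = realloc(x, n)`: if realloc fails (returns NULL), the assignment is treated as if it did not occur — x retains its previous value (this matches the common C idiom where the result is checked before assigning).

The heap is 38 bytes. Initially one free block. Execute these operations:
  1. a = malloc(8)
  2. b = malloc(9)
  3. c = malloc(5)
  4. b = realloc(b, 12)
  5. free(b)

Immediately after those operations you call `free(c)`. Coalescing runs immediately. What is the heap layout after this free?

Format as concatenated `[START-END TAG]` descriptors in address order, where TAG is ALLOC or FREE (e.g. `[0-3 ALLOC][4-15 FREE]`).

Op 1: a = malloc(8) -> a = 0; heap: [0-7 ALLOC][8-37 FREE]
Op 2: b = malloc(9) -> b = 8; heap: [0-7 ALLOC][8-16 ALLOC][17-37 FREE]
Op 3: c = malloc(5) -> c = 17; heap: [0-7 ALLOC][8-16 ALLOC][17-21 ALLOC][22-37 FREE]
Op 4: b = realloc(b, 12) -> b = 22; heap: [0-7 ALLOC][8-16 FREE][17-21 ALLOC][22-33 ALLOC][34-37 FREE]
Op 5: free(b) -> (freed b); heap: [0-7 ALLOC][8-16 FREE][17-21 ALLOC][22-37 FREE]
free(c): c = 17 -> block [17-21 ALLOC]; mark free, coalesce with adjacent free neighbors -> [0-7 ALLOC][8-37 FREE]

Answer: [0-7 ALLOC][8-37 FREE]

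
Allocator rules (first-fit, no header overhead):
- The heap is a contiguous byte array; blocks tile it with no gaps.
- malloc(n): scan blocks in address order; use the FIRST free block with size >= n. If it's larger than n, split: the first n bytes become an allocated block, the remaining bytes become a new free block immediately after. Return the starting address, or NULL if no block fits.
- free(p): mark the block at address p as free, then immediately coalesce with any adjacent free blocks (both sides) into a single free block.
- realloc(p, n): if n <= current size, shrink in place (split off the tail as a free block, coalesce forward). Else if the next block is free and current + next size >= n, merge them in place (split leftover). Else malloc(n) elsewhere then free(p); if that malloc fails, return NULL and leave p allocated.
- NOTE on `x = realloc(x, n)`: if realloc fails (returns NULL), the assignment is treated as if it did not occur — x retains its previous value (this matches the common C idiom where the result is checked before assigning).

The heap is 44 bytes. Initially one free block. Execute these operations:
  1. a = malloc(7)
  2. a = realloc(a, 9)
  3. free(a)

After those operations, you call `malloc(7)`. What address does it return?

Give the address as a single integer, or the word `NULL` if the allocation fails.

Answer: 0

Derivation:
Op 1: a = malloc(7) -> a = 0; heap: [0-6 ALLOC][7-43 FREE]
Op 2: a = realloc(a, 9) -> a = 0; heap: [0-8 ALLOC][9-43 FREE]
Op 3: free(a) -> (freed a); heap: [0-43 FREE]
malloc(7): first-fit scan over [0-43 FREE] -> 0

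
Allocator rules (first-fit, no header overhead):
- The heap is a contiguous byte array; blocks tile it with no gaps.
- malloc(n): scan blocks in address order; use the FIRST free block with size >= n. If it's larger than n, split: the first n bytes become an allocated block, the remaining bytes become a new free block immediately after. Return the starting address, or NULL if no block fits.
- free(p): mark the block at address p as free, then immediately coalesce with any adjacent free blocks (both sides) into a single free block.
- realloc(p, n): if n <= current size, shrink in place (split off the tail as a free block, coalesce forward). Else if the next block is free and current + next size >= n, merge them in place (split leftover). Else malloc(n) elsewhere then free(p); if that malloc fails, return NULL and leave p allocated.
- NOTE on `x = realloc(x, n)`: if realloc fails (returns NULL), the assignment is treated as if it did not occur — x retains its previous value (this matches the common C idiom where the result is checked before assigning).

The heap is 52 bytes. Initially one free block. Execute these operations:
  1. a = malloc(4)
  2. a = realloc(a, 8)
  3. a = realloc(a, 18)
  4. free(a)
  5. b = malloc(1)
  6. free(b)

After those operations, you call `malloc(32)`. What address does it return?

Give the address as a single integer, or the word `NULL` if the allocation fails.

Answer: 0

Derivation:
Op 1: a = malloc(4) -> a = 0; heap: [0-3 ALLOC][4-51 FREE]
Op 2: a = realloc(a, 8) -> a = 0; heap: [0-7 ALLOC][8-51 FREE]
Op 3: a = realloc(a, 18) -> a = 0; heap: [0-17 ALLOC][18-51 FREE]
Op 4: free(a) -> (freed a); heap: [0-51 FREE]
Op 5: b = malloc(1) -> b = 0; heap: [0-0 ALLOC][1-51 FREE]
Op 6: free(b) -> (freed b); heap: [0-51 FREE]
malloc(32): first-fit scan over [0-51 FREE] -> 0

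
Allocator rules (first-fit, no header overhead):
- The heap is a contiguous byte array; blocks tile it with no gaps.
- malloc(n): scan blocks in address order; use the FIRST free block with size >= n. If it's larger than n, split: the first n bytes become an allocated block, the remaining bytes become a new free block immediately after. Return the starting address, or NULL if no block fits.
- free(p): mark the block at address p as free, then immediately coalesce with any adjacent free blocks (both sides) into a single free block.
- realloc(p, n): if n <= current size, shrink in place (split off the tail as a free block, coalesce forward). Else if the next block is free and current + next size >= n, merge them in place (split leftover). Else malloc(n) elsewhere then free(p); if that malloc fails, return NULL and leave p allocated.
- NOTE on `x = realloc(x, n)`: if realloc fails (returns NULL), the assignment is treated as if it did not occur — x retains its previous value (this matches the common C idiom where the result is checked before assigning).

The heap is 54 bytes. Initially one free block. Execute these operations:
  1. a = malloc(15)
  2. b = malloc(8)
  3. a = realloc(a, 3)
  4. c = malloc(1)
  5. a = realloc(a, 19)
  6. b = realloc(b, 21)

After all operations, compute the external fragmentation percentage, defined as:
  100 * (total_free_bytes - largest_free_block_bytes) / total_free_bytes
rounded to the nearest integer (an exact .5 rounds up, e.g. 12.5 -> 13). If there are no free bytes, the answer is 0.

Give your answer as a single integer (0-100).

Op 1: a = malloc(15) -> a = 0; heap: [0-14 ALLOC][15-53 FREE]
Op 2: b = malloc(8) -> b = 15; heap: [0-14 ALLOC][15-22 ALLOC][23-53 FREE]
Op 3: a = realloc(a, 3) -> a = 0; heap: [0-2 ALLOC][3-14 FREE][15-22 ALLOC][23-53 FREE]
Op 4: c = malloc(1) -> c = 3; heap: [0-2 ALLOC][3-3 ALLOC][4-14 FREE][15-22 ALLOC][23-53 FREE]
Op 5: a = realloc(a, 19) -> a = 23; heap: [0-2 FREE][3-3 ALLOC][4-14 FREE][15-22 ALLOC][23-41 ALLOC][42-53 FREE]
Op 6: b = realloc(b, 21) -> NULL (b unchanged); heap: [0-2 FREE][3-3 ALLOC][4-14 FREE][15-22 ALLOC][23-41 ALLOC][42-53 FREE]
Free blocks: [3 11 12] total_free=26 largest=12 -> 100*(26-12)/26 = 1400/26 ≈ 53.846 -> rounds to 54

Answer: 54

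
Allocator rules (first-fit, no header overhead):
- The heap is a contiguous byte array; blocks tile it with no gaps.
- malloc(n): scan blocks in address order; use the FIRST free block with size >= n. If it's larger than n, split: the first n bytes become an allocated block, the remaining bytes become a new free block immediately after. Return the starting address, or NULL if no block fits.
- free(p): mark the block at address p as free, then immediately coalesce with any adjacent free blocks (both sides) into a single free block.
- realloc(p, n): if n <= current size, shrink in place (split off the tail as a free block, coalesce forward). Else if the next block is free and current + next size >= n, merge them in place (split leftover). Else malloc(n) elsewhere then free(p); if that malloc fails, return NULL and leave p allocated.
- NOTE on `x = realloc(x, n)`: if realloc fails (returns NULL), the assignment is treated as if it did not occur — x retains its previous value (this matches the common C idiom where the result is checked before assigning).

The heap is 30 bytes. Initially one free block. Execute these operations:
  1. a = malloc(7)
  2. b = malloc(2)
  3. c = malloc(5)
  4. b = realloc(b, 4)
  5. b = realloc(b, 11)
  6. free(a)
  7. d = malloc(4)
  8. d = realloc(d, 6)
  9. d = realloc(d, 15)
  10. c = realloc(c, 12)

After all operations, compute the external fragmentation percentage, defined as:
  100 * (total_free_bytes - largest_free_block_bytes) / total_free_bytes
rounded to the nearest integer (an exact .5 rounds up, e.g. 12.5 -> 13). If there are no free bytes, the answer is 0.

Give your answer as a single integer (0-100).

Answer: 38

Derivation:
Op 1: a = malloc(7) -> a = 0; heap: [0-6 ALLOC][7-29 FREE]
Op 2: b = malloc(2) -> b = 7; heap: [0-6 ALLOC][7-8 ALLOC][9-29 FREE]
Op 3: c = malloc(5) -> c = 9; heap: [0-6 ALLOC][7-8 ALLOC][9-13 ALLOC][14-29 FREE]
Op 4: b = realloc(b, 4) -> b = 14; heap: [0-6 ALLOC][7-8 FREE][9-13 ALLOC][14-17 ALLOC][18-29 FREE]
Op 5: b = realloc(b, 11) -> b = 14; heap: [0-6 ALLOC][7-8 FREE][9-13 ALLOC][14-24 ALLOC][25-29 FREE]
Op 6: free(a) -> (freed a); heap: [0-8 FREE][9-13 ALLOC][14-24 ALLOC][25-29 FREE]
Op 7: d = malloc(4) -> d = 0; heap: [0-3 ALLOC][4-8 FREE][9-13 ALLOC][14-24 ALLOC][25-29 FREE]
Op 8: d = realloc(d, 6) -> d = 0; heap: [0-5 ALLOC][6-8 FREE][9-13 ALLOC][14-24 ALLOC][25-29 FREE]
Op 9: d = realloc(d, 15) -> NULL (d unchanged); heap: [0-5 ALLOC][6-8 FREE][9-13 ALLOC][14-24 ALLOC][25-29 FREE]
Op 10: c = realloc(c, 12) -> NULL (c unchanged); heap: [0-5 ALLOC][6-8 FREE][9-13 ALLOC][14-24 ALLOC][25-29 FREE]
Free blocks: [3 5] total_free=8 largest=5 -> 100*(8-5)/8 = 300/8 = 37.5 -> rounds to 38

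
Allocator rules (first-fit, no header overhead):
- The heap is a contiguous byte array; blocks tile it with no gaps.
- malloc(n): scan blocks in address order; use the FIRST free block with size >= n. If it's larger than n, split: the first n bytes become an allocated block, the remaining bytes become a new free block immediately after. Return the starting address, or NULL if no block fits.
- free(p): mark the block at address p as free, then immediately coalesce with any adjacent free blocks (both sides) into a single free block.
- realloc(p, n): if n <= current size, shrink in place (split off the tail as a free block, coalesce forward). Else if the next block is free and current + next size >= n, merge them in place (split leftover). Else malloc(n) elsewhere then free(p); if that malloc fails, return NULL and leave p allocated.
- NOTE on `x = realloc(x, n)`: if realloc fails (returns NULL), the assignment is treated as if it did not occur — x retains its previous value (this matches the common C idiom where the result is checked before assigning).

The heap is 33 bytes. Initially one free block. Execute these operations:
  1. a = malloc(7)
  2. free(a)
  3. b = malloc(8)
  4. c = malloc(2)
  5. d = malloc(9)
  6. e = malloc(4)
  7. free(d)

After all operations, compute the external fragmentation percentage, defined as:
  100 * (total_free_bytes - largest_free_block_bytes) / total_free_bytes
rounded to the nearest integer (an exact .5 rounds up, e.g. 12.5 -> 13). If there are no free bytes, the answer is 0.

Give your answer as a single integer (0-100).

Answer: 47

Derivation:
Op 1: a = malloc(7) -> a = 0; heap: [0-6 ALLOC][7-32 FREE]
Op 2: free(a) -> (freed a); heap: [0-32 FREE]
Op 3: b = malloc(8) -> b = 0; heap: [0-7 ALLOC][8-32 FREE]
Op 4: c = malloc(2) -> c = 8; heap: [0-7 ALLOC][8-9 ALLOC][10-32 FREE]
Op 5: d = malloc(9) -> d = 10; heap: [0-7 ALLOC][8-9 ALLOC][10-18 ALLOC][19-32 FREE]
Op 6: e = malloc(4) -> e = 19; heap: [0-7 ALLOC][8-9 ALLOC][10-18 ALLOC][19-22 ALLOC][23-32 FREE]
Op 7: free(d) -> (freed d); heap: [0-7 ALLOC][8-9 ALLOC][10-18 FREE][19-22 ALLOC][23-32 FREE]
Free blocks: [9 10] total_free=19 largest=10 -> 100*(19-10)/19 = 900/19 ≈ 47.368 -> rounds to 47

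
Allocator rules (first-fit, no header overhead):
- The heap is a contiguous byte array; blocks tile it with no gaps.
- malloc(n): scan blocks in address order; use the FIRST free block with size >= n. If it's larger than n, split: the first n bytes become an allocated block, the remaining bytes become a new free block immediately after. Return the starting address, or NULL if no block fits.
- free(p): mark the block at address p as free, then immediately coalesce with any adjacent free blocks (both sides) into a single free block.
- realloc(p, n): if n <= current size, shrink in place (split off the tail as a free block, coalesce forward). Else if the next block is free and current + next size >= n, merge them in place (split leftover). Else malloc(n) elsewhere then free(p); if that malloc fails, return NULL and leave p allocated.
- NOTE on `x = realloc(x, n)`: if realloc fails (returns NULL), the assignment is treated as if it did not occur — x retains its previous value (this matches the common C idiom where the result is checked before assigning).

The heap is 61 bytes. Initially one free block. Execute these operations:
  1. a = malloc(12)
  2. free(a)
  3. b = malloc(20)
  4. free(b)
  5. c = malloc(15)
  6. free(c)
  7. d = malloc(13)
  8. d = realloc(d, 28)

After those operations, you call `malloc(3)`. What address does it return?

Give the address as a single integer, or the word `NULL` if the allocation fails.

Answer: 28

Derivation:
Op 1: a = malloc(12) -> a = 0; heap: [0-11 ALLOC][12-60 FREE]
Op 2: free(a) -> (freed a); heap: [0-60 FREE]
Op 3: b = malloc(20) -> b = 0; heap: [0-19 ALLOC][20-60 FREE]
Op 4: free(b) -> (freed b); heap: [0-60 FREE]
Op 5: c = malloc(15) -> c = 0; heap: [0-14 ALLOC][15-60 FREE]
Op 6: free(c) -> (freed c); heap: [0-60 FREE]
Op 7: d = malloc(13) -> d = 0; heap: [0-12 ALLOC][13-60 FREE]
Op 8: d = realloc(d, 28) -> d = 0; heap: [0-27 ALLOC][28-60 FREE]
malloc(3): first-fit scan over [0-27 ALLOC][28-60 FREE] -> 28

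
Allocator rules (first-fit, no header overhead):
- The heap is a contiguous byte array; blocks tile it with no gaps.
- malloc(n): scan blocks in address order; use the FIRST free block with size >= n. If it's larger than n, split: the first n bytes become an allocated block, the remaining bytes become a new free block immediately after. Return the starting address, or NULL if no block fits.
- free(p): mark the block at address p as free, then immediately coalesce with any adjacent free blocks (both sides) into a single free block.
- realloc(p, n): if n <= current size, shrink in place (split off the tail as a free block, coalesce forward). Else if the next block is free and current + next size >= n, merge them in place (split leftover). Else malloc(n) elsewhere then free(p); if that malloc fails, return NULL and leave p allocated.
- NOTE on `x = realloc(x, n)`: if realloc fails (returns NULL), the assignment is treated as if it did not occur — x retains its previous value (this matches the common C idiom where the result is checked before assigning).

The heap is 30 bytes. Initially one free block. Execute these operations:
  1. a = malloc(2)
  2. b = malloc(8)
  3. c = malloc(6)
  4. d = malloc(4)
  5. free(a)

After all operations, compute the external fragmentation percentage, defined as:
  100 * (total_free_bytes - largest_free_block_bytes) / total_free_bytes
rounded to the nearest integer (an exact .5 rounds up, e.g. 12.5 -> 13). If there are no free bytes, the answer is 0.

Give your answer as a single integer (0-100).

Op 1: a = malloc(2) -> a = 0; heap: [0-1 ALLOC][2-29 FREE]
Op 2: b = malloc(8) -> b = 2; heap: [0-1 ALLOC][2-9 ALLOC][10-29 FREE]
Op 3: c = malloc(6) -> c = 10; heap: [0-1 ALLOC][2-9 ALLOC][10-15 ALLOC][16-29 FREE]
Op 4: d = malloc(4) -> d = 16; heap: [0-1 ALLOC][2-9 ALLOC][10-15 ALLOC][16-19 ALLOC][20-29 FREE]
Op 5: free(a) -> (freed a); heap: [0-1 FREE][2-9 ALLOC][10-15 ALLOC][16-19 ALLOC][20-29 FREE]
Free blocks: [2 10] total_free=12 largest=10 -> 100*(12-10)/12 = 200/12 ≈ 16.667 -> rounds to 17

Answer: 17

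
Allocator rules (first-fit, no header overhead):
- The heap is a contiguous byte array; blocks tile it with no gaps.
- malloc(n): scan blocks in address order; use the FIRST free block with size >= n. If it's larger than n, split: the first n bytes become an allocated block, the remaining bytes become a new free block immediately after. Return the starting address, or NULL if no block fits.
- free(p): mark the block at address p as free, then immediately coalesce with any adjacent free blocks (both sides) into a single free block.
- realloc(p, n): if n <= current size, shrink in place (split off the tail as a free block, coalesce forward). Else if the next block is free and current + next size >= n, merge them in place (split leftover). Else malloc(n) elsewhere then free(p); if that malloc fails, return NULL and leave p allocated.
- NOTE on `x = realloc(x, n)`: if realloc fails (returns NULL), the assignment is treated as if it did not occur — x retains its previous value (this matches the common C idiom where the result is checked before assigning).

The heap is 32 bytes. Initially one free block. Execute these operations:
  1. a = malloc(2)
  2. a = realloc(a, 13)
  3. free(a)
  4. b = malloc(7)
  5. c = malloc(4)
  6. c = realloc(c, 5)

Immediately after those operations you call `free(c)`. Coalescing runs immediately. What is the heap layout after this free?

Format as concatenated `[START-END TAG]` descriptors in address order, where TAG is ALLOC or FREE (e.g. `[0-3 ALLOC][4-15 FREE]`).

Op 1: a = malloc(2) -> a = 0; heap: [0-1 ALLOC][2-31 FREE]
Op 2: a = realloc(a, 13) -> a = 0; heap: [0-12 ALLOC][13-31 FREE]
Op 3: free(a) -> (freed a); heap: [0-31 FREE]
Op 4: b = malloc(7) -> b = 0; heap: [0-6 ALLOC][7-31 FREE]
Op 5: c = malloc(4) -> c = 7; heap: [0-6 ALLOC][7-10 ALLOC][11-31 FREE]
Op 6: c = realloc(c, 5) -> c = 7; heap: [0-6 ALLOC][7-11 ALLOC][12-31 FREE]
free(c): c = 7 -> block [7-11 ALLOC]; mark free, coalesce with adjacent free neighbors -> [0-6 ALLOC][7-31 FREE]

Answer: [0-6 ALLOC][7-31 FREE]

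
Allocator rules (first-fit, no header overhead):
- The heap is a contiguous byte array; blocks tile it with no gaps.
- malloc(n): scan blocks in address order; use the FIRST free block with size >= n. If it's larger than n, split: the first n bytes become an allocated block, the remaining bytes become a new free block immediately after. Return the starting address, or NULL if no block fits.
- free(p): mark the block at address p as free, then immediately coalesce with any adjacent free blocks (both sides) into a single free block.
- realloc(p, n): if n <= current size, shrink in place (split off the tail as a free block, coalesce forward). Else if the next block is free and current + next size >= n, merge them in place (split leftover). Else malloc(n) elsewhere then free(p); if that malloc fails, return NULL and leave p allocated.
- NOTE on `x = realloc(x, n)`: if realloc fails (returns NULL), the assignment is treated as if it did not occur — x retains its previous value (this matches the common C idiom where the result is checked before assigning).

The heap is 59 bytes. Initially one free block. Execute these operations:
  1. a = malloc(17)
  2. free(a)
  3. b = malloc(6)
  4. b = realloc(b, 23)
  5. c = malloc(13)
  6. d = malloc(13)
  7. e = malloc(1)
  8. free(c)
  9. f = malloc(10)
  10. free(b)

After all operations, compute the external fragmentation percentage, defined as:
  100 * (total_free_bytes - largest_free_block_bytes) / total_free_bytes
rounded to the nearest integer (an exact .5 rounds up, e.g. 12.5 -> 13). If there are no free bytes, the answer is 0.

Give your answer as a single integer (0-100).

Answer: 34

Derivation:
Op 1: a = malloc(17) -> a = 0; heap: [0-16 ALLOC][17-58 FREE]
Op 2: free(a) -> (freed a); heap: [0-58 FREE]
Op 3: b = malloc(6) -> b = 0; heap: [0-5 ALLOC][6-58 FREE]
Op 4: b = realloc(b, 23) -> b = 0; heap: [0-22 ALLOC][23-58 FREE]
Op 5: c = malloc(13) -> c = 23; heap: [0-22 ALLOC][23-35 ALLOC][36-58 FREE]
Op 6: d = malloc(13) -> d = 36; heap: [0-22 ALLOC][23-35 ALLOC][36-48 ALLOC][49-58 FREE]
Op 7: e = malloc(1) -> e = 49; heap: [0-22 ALLOC][23-35 ALLOC][36-48 ALLOC][49-49 ALLOC][50-58 FREE]
Op 8: free(c) -> (freed c); heap: [0-22 ALLOC][23-35 FREE][36-48 ALLOC][49-49 ALLOC][50-58 FREE]
Op 9: f = malloc(10) -> f = 23; heap: [0-22 ALLOC][23-32 ALLOC][33-35 FREE][36-48 ALLOC][49-49 ALLOC][50-58 FREE]
Op 10: free(b) -> (freed b); heap: [0-22 FREE][23-32 ALLOC][33-35 FREE][36-48 ALLOC][49-49 ALLOC][50-58 FREE]
Free blocks: [23 3 9] total_free=35 largest=23 -> 100*(35-23)/35 = 1200/35 ≈ 34.286 -> rounds to 34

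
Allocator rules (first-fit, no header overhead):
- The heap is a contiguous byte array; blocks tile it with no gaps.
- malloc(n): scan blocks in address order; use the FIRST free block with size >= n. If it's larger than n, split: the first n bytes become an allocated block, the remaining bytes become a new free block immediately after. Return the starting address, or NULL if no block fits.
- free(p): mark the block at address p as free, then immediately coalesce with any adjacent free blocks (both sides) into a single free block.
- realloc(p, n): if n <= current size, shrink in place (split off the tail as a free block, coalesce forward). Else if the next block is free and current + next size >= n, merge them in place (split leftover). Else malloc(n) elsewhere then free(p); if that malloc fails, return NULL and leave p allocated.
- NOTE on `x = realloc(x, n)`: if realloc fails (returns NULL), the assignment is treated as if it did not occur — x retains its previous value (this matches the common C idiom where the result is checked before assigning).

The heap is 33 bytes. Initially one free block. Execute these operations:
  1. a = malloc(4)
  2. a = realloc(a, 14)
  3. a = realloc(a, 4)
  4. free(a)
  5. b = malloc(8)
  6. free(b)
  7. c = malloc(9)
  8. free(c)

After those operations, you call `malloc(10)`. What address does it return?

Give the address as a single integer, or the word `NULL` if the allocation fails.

Answer: 0

Derivation:
Op 1: a = malloc(4) -> a = 0; heap: [0-3 ALLOC][4-32 FREE]
Op 2: a = realloc(a, 14) -> a = 0; heap: [0-13 ALLOC][14-32 FREE]
Op 3: a = realloc(a, 4) -> a = 0; heap: [0-3 ALLOC][4-32 FREE]
Op 4: free(a) -> (freed a); heap: [0-32 FREE]
Op 5: b = malloc(8) -> b = 0; heap: [0-7 ALLOC][8-32 FREE]
Op 6: free(b) -> (freed b); heap: [0-32 FREE]
Op 7: c = malloc(9) -> c = 0; heap: [0-8 ALLOC][9-32 FREE]
Op 8: free(c) -> (freed c); heap: [0-32 FREE]
malloc(10): first-fit scan over [0-32 FREE] -> 0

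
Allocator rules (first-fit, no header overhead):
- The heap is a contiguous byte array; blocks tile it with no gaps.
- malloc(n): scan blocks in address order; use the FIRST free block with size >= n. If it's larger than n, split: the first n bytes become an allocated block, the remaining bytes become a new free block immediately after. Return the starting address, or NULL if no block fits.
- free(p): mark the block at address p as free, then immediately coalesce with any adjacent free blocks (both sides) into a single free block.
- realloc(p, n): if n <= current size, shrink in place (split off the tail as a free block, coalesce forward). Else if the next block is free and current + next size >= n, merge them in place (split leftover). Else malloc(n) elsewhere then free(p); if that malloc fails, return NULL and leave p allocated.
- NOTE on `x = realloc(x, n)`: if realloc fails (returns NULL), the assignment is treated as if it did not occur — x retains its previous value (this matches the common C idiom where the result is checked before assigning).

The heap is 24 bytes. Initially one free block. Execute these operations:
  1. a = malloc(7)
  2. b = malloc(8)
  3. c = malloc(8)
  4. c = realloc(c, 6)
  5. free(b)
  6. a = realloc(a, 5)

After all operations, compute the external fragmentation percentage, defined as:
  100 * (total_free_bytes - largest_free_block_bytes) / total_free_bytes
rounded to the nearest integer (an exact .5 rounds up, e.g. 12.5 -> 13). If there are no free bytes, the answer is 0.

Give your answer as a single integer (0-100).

Op 1: a = malloc(7) -> a = 0; heap: [0-6 ALLOC][7-23 FREE]
Op 2: b = malloc(8) -> b = 7; heap: [0-6 ALLOC][7-14 ALLOC][15-23 FREE]
Op 3: c = malloc(8) -> c = 15; heap: [0-6 ALLOC][7-14 ALLOC][15-22 ALLOC][23-23 FREE]
Op 4: c = realloc(c, 6) -> c = 15; heap: [0-6 ALLOC][7-14 ALLOC][15-20 ALLOC][21-23 FREE]
Op 5: free(b) -> (freed b); heap: [0-6 ALLOC][7-14 FREE][15-20 ALLOC][21-23 FREE]
Op 6: a = realloc(a, 5) -> a = 0; heap: [0-4 ALLOC][5-14 FREE][15-20 ALLOC][21-23 FREE]
Free blocks: [10 3] total_free=13 largest=10 -> 100*(13-10)/13 = 300/13 ≈ 23.077 -> rounds to 23

Answer: 23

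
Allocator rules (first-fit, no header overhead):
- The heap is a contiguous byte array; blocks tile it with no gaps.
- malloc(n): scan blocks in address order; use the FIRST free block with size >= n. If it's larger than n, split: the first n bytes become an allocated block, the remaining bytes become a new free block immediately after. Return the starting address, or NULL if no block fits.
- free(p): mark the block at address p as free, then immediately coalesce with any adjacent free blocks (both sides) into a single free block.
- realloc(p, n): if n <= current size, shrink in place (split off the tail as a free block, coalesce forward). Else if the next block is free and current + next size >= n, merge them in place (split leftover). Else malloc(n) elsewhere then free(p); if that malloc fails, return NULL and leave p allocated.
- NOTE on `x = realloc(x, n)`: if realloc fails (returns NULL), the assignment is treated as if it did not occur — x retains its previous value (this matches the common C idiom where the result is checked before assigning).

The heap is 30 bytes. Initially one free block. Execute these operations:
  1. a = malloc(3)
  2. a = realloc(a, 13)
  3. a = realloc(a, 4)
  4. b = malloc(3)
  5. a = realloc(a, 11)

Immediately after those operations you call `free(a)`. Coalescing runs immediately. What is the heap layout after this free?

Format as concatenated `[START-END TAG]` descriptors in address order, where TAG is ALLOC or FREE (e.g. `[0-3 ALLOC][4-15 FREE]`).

Op 1: a = malloc(3) -> a = 0; heap: [0-2 ALLOC][3-29 FREE]
Op 2: a = realloc(a, 13) -> a = 0; heap: [0-12 ALLOC][13-29 FREE]
Op 3: a = realloc(a, 4) -> a = 0; heap: [0-3 ALLOC][4-29 FREE]
Op 4: b = malloc(3) -> b = 4; heap: [0-3 ALLOC][4-6 ALLOC][7-29 FREE]
Op 5: a = realloc(a, 11) -> a = 7; heap: [0-3 FREE][4-6 ALLOC][7-17 ALLOC][18-29 FREE]
free(a): a = 7 -> block [7-17 ALLOC]; mark free, coalesce with adjacent free neighbors -> [0-3 FREE][4-6 ALLOC][7-29 FREE]

Answer: [0-3 FREE][4-6 ALLOC][7-29 FREE]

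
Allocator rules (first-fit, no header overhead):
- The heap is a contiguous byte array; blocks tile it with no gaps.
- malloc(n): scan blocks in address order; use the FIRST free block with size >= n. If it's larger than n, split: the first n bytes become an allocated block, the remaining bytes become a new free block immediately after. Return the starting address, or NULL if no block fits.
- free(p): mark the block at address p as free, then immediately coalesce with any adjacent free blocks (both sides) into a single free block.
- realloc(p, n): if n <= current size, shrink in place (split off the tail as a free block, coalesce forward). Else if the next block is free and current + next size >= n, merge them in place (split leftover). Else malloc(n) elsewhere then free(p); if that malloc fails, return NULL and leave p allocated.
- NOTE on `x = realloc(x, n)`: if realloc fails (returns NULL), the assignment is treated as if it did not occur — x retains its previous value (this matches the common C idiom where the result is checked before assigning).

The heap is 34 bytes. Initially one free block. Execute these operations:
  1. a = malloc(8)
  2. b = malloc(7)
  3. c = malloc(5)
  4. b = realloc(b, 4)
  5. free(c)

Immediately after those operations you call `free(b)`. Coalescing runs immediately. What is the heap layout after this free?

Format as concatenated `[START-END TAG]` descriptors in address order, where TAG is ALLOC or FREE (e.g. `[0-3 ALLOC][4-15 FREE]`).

Answer: [0-7 ALLOC][8-33 FREE]

Derivation:
Op 1: a = malloc(8) -> a = 0; heap: [0-7 ALLOC][8-33 FREE]
Op 2: b = malloc(7) -> b = 8; heap: [0-7 ALLOC][8-14 ALLOC][15-33 FREE]
Op 3: c = malloc(5) -> c = 15; heap: [0-7 ALLOC][8-14 ALLOC][15-19 ALLOC][20-33 FREE]
Op 4: b = realloc(b, 4) -> b = 8; heap: [0-7 ALLOC][8-11 ALLOC][12-14 FREE][15-19 ALLOC][20-33 FREE]
Op 5: free(c) -> (freed c); heap: [0-7 ALLOC][8-11 ALLOC][12-33 FREE]
free(b): b = 8 -> block [8-11 ALLOC]; mark free, coalesce with adjacent free neighbors -> [0-7 ALLOC][8-33 FREE]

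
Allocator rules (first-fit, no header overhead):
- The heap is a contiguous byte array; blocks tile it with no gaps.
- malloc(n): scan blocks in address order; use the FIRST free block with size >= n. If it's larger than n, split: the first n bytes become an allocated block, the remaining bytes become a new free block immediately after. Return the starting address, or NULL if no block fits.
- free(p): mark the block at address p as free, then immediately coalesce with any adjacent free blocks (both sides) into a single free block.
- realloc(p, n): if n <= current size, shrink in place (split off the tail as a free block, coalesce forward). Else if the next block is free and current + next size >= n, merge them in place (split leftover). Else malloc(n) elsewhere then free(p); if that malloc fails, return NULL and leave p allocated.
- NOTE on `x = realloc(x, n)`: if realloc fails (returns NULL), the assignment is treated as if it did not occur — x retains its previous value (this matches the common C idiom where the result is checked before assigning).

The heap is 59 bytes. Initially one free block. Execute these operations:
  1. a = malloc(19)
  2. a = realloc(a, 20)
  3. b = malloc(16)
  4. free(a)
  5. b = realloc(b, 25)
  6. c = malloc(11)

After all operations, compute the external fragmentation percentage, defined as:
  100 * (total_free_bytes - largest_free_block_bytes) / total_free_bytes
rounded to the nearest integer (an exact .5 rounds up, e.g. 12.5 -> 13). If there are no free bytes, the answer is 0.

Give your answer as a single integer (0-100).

Op 1: a = malloc(19) -> a = 0; heap: [0-18 ALLOC][19-58 FREE]
Op 2: a = realloc(a, 20) -> a = 0; heap: [0-19 ALLOC][20-58 FREE]
Op 3: b = malloc(16) -> b = 20; heap: [0-19 ALLOC][20-35 ALLOC][36-58 FREE]
Op 4: free(a) -> (freed a); heap: [0-19 FREE][20-35 ALLOC][36-58 FREE]
Op 5: b = realloc(b, 25) -> b = 20; heap: [0-19 FREE][20-44 ALLOC][45-58 FREE]
Op 6: c = malloc(11) -> c = 0; heap: [0-10 ALLOC][11-19 FREE][20-44 ALLOC][45-58 FREE]
Free blocks: [9 14] total_free=23 largest=14 -> 100*(23-14)/23 = 900/23 ≈ 39.130 -> rounds to 39

Answer: 39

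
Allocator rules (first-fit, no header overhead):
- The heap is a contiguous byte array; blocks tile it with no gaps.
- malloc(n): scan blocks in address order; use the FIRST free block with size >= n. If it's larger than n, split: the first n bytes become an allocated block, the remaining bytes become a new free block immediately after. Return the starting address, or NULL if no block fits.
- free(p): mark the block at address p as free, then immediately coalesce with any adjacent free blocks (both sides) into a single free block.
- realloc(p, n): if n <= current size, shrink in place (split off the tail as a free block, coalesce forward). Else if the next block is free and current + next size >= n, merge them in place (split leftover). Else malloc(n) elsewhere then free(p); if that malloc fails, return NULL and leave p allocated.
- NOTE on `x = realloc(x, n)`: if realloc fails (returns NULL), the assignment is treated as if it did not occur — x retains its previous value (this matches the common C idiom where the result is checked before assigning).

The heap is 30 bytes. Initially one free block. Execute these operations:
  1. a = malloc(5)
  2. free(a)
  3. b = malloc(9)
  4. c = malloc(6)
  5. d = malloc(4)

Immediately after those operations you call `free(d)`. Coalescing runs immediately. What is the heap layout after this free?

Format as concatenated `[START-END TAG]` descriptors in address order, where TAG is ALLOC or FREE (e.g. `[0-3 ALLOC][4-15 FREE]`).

Answer: [0-8 ALLOC][9-14 ALLOC][15-29 FREE]

Derivation:
Op 1: a = malloc(5) -> a = 0; heap: [0-4 ALLOC][5-29 FREE]
Op 2: free(a) -> (freed a); heap: [0-29 FREE]
Op 3: b = malloc(9) -> b = 0; heap: [0-8 ALLOC][9-29 FREE]
Op 4: c = malloc(6) -> c = 9; heap: [0-8 ALLOC][9-14 ALLOC][15-29 FREE]
Op 5: d = malloc(4) -> d = 15; heap: [0-8 ALLOC][9-14 ALLOC][15-18 ALLOC][19-29 FREE]
free(d): d = 15 -> block [15-18 ALLOC]; mark free, coalesce with adjacent free neighbors -> [0-8 ALLOC][9-14 ALLOC][15-29 FREE]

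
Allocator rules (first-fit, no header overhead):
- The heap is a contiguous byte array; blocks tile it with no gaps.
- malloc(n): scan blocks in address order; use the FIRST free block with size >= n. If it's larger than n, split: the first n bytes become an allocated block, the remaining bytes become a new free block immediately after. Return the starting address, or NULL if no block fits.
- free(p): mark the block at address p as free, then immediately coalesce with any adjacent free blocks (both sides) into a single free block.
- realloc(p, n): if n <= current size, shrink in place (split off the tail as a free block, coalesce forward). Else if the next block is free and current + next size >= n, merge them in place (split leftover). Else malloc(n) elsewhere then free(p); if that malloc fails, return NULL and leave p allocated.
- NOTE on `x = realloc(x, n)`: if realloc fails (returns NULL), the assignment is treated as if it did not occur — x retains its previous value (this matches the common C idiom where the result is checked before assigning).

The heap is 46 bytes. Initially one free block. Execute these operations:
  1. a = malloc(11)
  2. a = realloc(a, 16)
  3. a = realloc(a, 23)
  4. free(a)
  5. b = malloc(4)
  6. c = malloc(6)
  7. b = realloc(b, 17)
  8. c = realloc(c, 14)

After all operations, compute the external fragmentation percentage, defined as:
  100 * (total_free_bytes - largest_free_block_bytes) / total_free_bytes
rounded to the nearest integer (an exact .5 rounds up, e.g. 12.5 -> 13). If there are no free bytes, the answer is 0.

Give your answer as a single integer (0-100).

Answer: 33

Derivation:
Op 1: a = malloc(11) -> a = 0; heap: [0-10 ALLOC][11-45 FREE]
Op 2: a = realloc(a, 16) -> a = 0; heap: [0-15 ALLOC][16-45 FREE]
Op 3: a = realloc(a, 23) -> a = 0; heap: [0-22 ALLOC][23-45 FREE]
Op 4: free(a) -> (freed a); heap: [0-45 FREE]
Op 5: b = malloc(4) -> b = 0; heap: [0-3 ALLOC][4-45 FREE]
Op 6: c = malloc(6) -> c = 4; heap: [0-3 ALLOC][4-9 ALLOC][10-45 FREE]
Op 7: b = realloc(b, 17) -> b = 10; heap: [0-3 FREE][4-9 ALLOC][10-26 ALLOC][27-45 FREE]
Op 8: c = realloc(c, 14) -> c = 27; heap: [0-9 FREE][10-26 ALLOC][27-40 ALLOC][41-45 FREE]
Free blocks: [10 5] total_free=15 largest=10 -> 100*(15-10)/15 = 500/15 ≈ 33.333 -> rounds to 33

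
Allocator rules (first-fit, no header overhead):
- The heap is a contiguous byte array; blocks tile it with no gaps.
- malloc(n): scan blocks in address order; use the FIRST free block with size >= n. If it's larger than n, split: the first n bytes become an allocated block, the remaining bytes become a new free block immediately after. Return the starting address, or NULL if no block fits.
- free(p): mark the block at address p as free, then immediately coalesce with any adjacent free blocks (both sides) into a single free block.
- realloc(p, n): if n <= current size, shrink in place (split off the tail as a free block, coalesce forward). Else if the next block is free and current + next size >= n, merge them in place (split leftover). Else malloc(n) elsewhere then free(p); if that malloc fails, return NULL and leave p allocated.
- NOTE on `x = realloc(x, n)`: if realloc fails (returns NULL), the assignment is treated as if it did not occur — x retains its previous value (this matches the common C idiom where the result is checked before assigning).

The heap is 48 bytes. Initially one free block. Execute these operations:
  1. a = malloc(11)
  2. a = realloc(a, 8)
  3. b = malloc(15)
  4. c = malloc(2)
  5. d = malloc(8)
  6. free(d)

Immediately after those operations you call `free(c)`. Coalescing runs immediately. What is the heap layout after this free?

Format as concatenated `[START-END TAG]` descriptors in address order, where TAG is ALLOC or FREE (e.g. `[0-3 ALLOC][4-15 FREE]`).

Answer: [0-7 ALLOC][8-22 ALLOC][23-47 FREE]

Derivation:
Op 1: a = malloc(11) -> a = 0; heap: [0-10 ALLOC][11-47 FREE]
Op 2: a = realloc(a, 8) -> a = 0; heap: [0-7 ALLOC][8-47 FREE]
Op 3: b = malloc(15) -> b = 8; heap: [0-7 ALLOC][8-22 ALLOC][23-47 FREE]
Op 4: c = malloc(2) -> c = 23; heap: [0-7 ALLOC][8-22 ALLOC][23-24 ALLOC][25-47 FREE]
Op 5: d = malloc(8) -> d = 25; heap: [0-7 ALLOC][8-22 ALLOC][23-24 ALLOC][25-32 ALLOC][33-47 FREE]
Op 6: free(d) -> (freed d); heap: [0-7 ALLOC][8-22 ALLOC][23-24 ALLOC][25-47 FREE]
free(c): c = 23 -> block [23-24 ALLOC]; mark free, coalesce with adjacent free neighbors -> [0-7 ALLOC][8-22 ALLOC][23-47 FREE]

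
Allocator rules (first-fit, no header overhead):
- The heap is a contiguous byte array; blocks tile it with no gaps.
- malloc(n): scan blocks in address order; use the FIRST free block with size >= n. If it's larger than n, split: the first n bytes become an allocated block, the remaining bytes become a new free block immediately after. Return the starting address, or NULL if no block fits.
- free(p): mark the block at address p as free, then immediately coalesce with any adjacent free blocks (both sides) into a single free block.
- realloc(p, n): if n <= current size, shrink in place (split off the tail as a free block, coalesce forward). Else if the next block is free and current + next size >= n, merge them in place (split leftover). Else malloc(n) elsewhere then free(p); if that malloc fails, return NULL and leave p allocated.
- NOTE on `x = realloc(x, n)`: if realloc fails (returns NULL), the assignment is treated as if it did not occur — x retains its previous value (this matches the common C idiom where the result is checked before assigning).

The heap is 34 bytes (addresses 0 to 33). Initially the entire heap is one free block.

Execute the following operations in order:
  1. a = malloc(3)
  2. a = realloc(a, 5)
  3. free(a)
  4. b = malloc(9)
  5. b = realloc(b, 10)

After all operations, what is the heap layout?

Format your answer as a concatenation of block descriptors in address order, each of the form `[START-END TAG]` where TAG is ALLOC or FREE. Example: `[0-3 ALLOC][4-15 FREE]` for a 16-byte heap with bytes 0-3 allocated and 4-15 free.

Op 1: a = malloc(3) -> a = 0; heap: [0-2 ALLOC][3-33 FREE]
Op 2: a = realloc(a, 5) -> a = 0; heap: [0-4 ALLOC][5-33 FREE]
Op 3: free(a) -> (freed a); heap: [0-33 FREE]
Op 4: b = malloc(9) -> b = 0; heap: [0-8 ALLOC][9-33 FREE]
Op 5: b = realloc(b, 10) -> b = 0; heap: [0-9 ALLOC][10-33 FREE]

Answer: [0-9 ALLOC][10-33 FREE]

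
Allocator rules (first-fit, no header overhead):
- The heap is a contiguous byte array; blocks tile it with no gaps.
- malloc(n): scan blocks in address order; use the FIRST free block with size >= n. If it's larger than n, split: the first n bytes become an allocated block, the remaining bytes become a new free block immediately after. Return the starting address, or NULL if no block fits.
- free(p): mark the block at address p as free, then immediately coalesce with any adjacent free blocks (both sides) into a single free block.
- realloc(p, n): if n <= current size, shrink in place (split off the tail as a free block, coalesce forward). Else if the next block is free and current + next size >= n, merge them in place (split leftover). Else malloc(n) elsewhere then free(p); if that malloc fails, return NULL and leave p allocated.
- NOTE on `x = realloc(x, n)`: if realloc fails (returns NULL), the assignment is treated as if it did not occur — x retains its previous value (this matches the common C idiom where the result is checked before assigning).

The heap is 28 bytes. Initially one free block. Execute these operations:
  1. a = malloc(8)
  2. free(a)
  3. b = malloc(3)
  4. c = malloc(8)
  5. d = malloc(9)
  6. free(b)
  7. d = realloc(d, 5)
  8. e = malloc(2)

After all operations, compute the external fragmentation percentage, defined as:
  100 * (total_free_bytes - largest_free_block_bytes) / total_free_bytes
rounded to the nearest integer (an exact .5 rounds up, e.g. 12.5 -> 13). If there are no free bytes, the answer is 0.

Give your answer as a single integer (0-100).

Op 1: a = malloc(8) -> a = 0; heap: [0-7 ALLOC][8-27 FREE]
Op 2: free(a) -> (freed a); heap: [0-27 FREE]
Op 3: b = malloc(3) -> b = 0; heap: [0-2 ALLOC][3-27 FREE]
Op 4: c = malloc(8) -> c = 3; heap: [0-2 ALLOC][3-10 ALLOC][11-27 FREE]
Op 5: d = malloc(9) -> d = 11; heap: [0-2 ALLOC][3-10 ALLOC][11-19 ALLOC][20-27 FREE]
Op 6: free(b) -> (freed b); heap: [0-2 FREE][3-10 ALLOC][11-19 ALLOC][20-27 FREE]
Op 7: d = realloc(d, 5) -> d = 11; heap: [0-2 FREE][3-10 ALLOC][11-15 ALLOC][16-27 FREE]
Op 8: e = malloc(2) -> e = 0; heap: [0-1 ALLOC][2-2 FREE][3-10 ALLOC][11-15 ALLOC][16-27 FREE]
Free blocks: [1 12] total_free=13 largest=12 -> 100*(13-12)/13 = 100/13 ≈ 7.692 -> rounds to 8

Answer: 8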